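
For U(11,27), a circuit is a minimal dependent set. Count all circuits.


In U(11,27), circuits are the (12)-element subsets.
Any set of 12 elements is dependent, and removing any one element gives
an independent set of size 11, so it is a minimal dependent set.
Number of circuits = C(27,12) = 27! / (12! * 15!) = 17383860.

17383860


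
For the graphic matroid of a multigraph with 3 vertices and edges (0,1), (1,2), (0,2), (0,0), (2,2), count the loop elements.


In a graphic matroid, a loop is a self-loop edge (u,u) with rank 0.
Examining all 5 edges for self-loops...
Self-loops found: (0,0), (2,2)
Number of loops = 2.

2


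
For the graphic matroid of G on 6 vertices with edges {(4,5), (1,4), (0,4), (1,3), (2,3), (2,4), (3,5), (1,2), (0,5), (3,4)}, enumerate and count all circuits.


A circuit in a graphic matroid = edge set of a simple cycle.
G has 6 vertices and 10 edges.
Enumerating all minimal edge subsets forming cycles...
Total circuits found: 18.

18


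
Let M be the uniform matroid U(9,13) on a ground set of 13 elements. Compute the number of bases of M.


Bases of U(9,13) are all 9-element subsets of the 13-element ground set.
Number of bases = C(13,9).
C(13,9) = 13! / (9! * 4!) = 715.

715


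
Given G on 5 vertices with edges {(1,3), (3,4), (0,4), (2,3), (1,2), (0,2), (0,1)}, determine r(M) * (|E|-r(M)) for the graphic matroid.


r(M) = |V| - c = 5 - 1 = 4.
nullity = |E| - r(M) = 7 - 4 = 3.
Product = 4 * 3 = 12.

12


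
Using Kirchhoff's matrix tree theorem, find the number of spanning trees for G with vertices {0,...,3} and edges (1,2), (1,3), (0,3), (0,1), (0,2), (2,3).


By Kirchhoff's matrix tree theorem, the number of spanning trees equals
the determinant of any cofactor of the Laplacian matrix L.
G has 4 vertices and 6 edges.
Computing the (3 x 3) cofactor determinant gives 16.

16


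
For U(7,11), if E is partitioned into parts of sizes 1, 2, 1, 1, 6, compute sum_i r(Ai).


r(Ai) = min(|Ai|, 7) for each part.
Sum = min(1,7) + min(2,7) + min(1,7) + min(1,7) + min(6,7)
    = 1 + 2 + 1 + 1 + 6
    = 11.

11


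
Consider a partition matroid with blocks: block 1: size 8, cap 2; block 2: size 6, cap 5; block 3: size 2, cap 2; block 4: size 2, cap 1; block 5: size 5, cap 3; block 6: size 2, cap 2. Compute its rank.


Rank of a partition matroid = sum of min(|Si|, ci) for each block.
= min(8,2) + min(6,5) + min(2,2) + min(2,1) + min(5,3) + min(2,2)
= 2 + 5 + 2 + 1 + 3 + 2
= 15.

15


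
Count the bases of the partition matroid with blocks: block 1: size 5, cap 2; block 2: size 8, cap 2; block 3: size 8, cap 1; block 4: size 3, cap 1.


A basis picks exactly ci elements from block i.
Number of bases = product of C(|Si|, ci).
= C(5,2) * C(8,2) * C(8,1) * C(3,1)
= 10 * 28 * 8 * 3
= 6720.

6720


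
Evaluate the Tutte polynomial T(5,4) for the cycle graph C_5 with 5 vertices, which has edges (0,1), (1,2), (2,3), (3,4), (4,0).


T(C_5; x,y) = x + x^2 + ... + x^(4) + y.
T(5,4) = 5^1 + 5^2 + 5^3 + 5^4 + 4
= 5 + 25 + 125 + 625 + 4
= 784.

784


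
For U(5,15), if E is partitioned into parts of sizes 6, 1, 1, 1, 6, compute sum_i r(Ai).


r(Ai) = min(|Ai|, 5) for each part.
Sum = min(6,5) + min(1,5) + min(1,5) + min(1,5) + min(6,5)
    = 5 + 1 + 1 + 1 + 5
    = 13.

13


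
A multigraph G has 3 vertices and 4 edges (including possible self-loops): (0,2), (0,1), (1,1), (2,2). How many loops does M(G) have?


In a graphic matroid, a loop is a self-loop edge (u,u) with rank 0.
Examining all 4 edges for self-loops...
Self-loops found: (1,1), (2,2)
Number of loops = 2.

2


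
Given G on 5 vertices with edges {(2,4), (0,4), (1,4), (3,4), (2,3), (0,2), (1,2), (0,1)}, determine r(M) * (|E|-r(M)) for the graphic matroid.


r(M) = |V| - c = 5 - 1 = 4.
nullity = |E| - r(M) = 8 - 4 = 4.
Product = 4 * 4 = 16.

16


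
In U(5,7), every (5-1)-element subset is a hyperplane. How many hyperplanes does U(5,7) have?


Hyperplanes of U(5,7) are flats of rank 4.
In a uniform matroid, these are exactly the (4)-element subsets.
Count = C(7,4) = 7! / (4! * 3!) = 35.

35


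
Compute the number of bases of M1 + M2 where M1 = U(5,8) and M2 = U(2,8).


Bases of a direct sum M1 + M2: |B| = |B(M1)| * |B(M2)|.
|B(U(5,8))| = C(8,5) = 56.
|B(U(2,8))| = C(8,2) = 28.
Total bases = 56 * 28 = 1568.

1568


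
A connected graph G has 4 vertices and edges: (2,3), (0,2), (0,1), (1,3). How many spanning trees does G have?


By Kirchhoff's matrix tree theorem, the number of spanning trees equals
the determinant of any cofactor of the Laplacian matrix L.
G has 4 vertices and 4 edges.
Computing the (3 x 3) cofactor determinant gives 4.

4


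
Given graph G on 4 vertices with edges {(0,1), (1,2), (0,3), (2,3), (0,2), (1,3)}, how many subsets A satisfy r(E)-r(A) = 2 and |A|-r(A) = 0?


R(x,y) = sum over A in 2^E of x^(r(E)-r(A)) * y^(|A|-r(A)).
G has 4 vertices, 6 edges. r(E) = 3.
Enumerate all 2^6 = 64 subsets.
Count subsets with r(E)-r(A)=2 and |A|-r(A)=0: 6.

6


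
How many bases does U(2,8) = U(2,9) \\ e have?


Deleting e from U(2,9) gives U(2,8) since n > r.
Bases of U(2,8) = C(8,2) = 8! / (2! * 6!) = 28.

28


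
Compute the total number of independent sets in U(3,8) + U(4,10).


For a direct sum, |I(M1+M2)| = |I(M1)| * |I(M2)|.
|I(U(3,8))| = sum C(8,k) for k=0..3 = 93.
|I(U(4,10))| = sum C(10,k) for k=0..4 = 386.
Total = 93 * 386 = 35898.

35898


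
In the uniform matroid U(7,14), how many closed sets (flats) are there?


Flats of U(7,14): every subset of size < 7 is a flat, plus E itself.
Count = C(14,0) + C(14,1) + C(14,2) + C(14,3) + C(14,4) + C(14,5) + C(14,6) + 1
     = 1 + 14 + 91 + 364 + 1001 + 2002 + 3003 + 1
     = 6477.

6477


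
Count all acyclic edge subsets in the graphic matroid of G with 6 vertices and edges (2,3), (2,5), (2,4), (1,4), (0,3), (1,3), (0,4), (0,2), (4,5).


An independent set in a graphic matroid is an acyclic edge subset.
G has 6 vertices and 9 edges.
Enumerate all 2^9 = 512 subsets, checking for acyclicity.
Total independent sets = 292.

292


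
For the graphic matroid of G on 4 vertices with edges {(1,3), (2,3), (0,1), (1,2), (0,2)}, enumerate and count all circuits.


A circuit in a graphic matroid = edge set of a simple cycle.
G has 4 vertices and 5 edges.
Enumerating all minimal edge subsets forming cycles...
Total circuits found: 3.

3


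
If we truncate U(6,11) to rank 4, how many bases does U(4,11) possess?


Truncating U(6,11) to rank 4 gives U(4,11).
Bases of U(4,11) are all 4-element subsets of 11 elements.
Number of bases = C(11,4) = 11! / (4! * 7!) = 330.

330


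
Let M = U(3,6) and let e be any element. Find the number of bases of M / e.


Contracting e from U(3,6) gives U(2,5).
Bases of U(2,5) = C(5,2) = 5! / (2! * 3!) = 10.

10


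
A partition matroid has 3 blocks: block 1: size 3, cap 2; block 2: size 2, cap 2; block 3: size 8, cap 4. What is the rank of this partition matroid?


Rank of a partition matroid = sum of min(|Si|, ci) for each block.
= min(3,2) + min(2,2) + min(8,4)
= 2 + 2 + 4
= 8.

8


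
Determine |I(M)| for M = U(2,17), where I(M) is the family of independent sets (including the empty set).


Independent sets of U(2,17) are all subsets of size <= 2.
Count = C(17,0) + C(17,1) + C(17,2)
     = 1 + 17 + 136
     = 154.

154


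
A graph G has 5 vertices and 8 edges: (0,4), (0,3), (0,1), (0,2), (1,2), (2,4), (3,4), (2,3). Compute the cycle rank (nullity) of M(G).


Cycle rank (nullity) = |E| - r(M) = |E| - (|V| - c).
|E| = 8, |V| = 5, c = 1.
Nullity = 8 - (5 - 1) = 8 - 4 = 4.

4


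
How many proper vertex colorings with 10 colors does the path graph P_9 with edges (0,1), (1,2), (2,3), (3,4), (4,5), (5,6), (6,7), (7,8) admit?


P(P_9, k) = k * (k-1)^(8).
P(10) = 10 * 9^8 = 10 * 43046721 = 430467210.

430467210


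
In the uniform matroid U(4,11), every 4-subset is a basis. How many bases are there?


Bases of U(4,11) are all 4-element subsets of the 11-element ground set.
Number of bases = C(11,4).
C(11,4) = (11 * 10 * 9 * 8) / (1 * 2 * 3 * 4) = 330.

330


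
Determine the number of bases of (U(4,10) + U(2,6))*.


(M1+M2)* = M1* + M2*.
M1* = U(6,10), bases: C(10,6) = 210.
M2* = U(4,6), bases: C(6,4) = 15.
|B(M*)| = 210 * 15 = 3150.

3150


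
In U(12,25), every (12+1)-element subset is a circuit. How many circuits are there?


In U(12,25), circuits are the (13)-element subsets.
Any set of 13 elements is dependent, and removing any one element gives
an independent set of size 12, so it is a minimal dependent set.
Number of circuits = C(25,13) = 5200300.

5200300


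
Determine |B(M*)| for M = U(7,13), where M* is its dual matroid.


The dual of U(r,n) is U(n-r, n) = U(6,13).
Bases of U(6,13) are all (6)-element subsets.
|B(M*)| = (13 choose 6) = 1716.

1716


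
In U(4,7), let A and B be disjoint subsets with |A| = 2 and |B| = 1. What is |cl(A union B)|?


|A union B| = 2 + 1 = 3 (disjoint).
In U(4,7), cl(S) = S if |S| < 4, else cl(S) = E.
Since 3 < 4, cl(A union B) = A union B.
|cl(A union B)| = 3.

3


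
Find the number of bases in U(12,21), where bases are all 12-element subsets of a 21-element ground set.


Bases of U(12,21) are all 12-element subsets of the 21-element ground set.
Number of bases = C(21,12).
(21 choose 12) = 293930.

293930


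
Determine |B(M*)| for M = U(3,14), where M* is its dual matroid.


The dual of U(r,n) is U(n-r, n) = U(11,14).
Bases of U(11,14) are all (11)-element subsets.
|B(M*)| = C(14,11) = 364.

364


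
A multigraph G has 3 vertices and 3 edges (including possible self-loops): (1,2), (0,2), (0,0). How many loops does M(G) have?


In a graphic matroid, a loop is a self-loop edge (u,u) with rank 0.
Examining all 3 edges for self-loops...
Self-loops found: (0,0)
Number of loops = 1.

1


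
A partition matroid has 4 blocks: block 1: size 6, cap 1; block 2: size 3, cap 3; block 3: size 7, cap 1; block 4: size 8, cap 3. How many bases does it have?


A basis picks exactly ci elements from block i.
Number of bases = product of C(|Si|, ci).
= C(6,1) * C(3,3) * C(7,1) * C(8,3)
= 6 * 1 * 7 * 56
= 2352.

2352


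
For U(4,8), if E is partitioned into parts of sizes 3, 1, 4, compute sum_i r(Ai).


r(Ai) = min(|Ai|, 4) for each part.
Sum = min(3,4) + min(1,4) + min(4,4)
    = 3 + 1 + 4
    = 8.

8


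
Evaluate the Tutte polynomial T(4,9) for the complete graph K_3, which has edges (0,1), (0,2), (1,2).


T(K_3; x,y) = x^2 + x + y.
T(4,9) = 16 + 4 + 9 = 29.

29


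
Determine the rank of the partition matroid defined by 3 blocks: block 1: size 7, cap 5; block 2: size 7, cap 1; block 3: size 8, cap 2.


Rank of a partition matroid = sum of min(|Si|, ci) for each block.
= min(7,5) + min(7,1) + min(8,2)
= 5 + 1 + 2
= 8.

8


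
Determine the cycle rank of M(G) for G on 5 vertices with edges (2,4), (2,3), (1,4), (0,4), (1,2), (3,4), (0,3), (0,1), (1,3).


Cycle rank (nullity) = |E| - r(M) = |E| - (|V| - c).
|E| = 9, |V| = 5, c = 1.
Nullity = 9 - (5 - 1) = 9 - 4 = 5.

5


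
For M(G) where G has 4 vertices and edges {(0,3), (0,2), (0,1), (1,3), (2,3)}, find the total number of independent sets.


An independent set in a graphic matroid is an acyclic edge subset.
G has 4 vertices and 5 edges.
Enumerate all 2^5 = 32 subsets, checking for acyclicity.
Total independent sets = 24.

24


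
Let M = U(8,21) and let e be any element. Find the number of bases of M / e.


Contracting e from U(8,21) gives U(7,20).
Bases of U(7,20) = (20 choose 7) = 77520.

77520


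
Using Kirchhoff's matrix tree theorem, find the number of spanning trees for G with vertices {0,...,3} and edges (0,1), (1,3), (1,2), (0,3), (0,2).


By Kirchhoff's matrix tree theorem, the number of spanning trees equals
the determinant of any cofactor of the Laplacian matrix L.
G has 4 vertices and 5 edges.
Computing the (3 x 3) cofactor determinant gives 8.

8


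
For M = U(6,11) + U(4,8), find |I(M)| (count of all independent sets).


For a direct sum, |I(M1+M2)| = |I(M1)| * |I(M2)|.
|I(U(6,11))| = sum C(11,k) for k=0..6 = 1486.
|I(U(4,8))| = sum C(8,k) for k=0..4 = 163.
Total = 1486 * 163 = 242218.

242218


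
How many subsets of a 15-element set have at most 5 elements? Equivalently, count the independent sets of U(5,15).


Independent sets of U(5,15) are all subsets of size <= 5.
Count = C(15,0) + C(15,1) + C(15,2) + C(15,3) + C(15,4) + C(15,5)
     = 1 + 15 + 105 + 455 + 1365 + 3003
     = 4944.

4944


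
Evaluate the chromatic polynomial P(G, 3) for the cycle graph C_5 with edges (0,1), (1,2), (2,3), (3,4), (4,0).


P(C_5, k) = (k-1)^5 + (-1)^5*(k-1).
P(3) = (2)^5 - 2
= 32 - 2 = 30.

30


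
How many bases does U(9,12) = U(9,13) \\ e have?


Deleting e from U(9,13) gives U(9,12) since n > r.
Bases of U(9,12) = (12 choose 9) = 220.

220


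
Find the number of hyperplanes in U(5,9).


Hyperplanes of U(5,9) are flats of rank 4.
In a uniform matroid, these are exactly the (4)-element subsets.
Count = C(9,4) = (9 * 8 * 7 * 6) / (1 * 2 * 3 * 4) = 126.

126


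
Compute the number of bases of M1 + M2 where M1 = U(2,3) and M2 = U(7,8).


Bases of a direct sum M1 + M2: |B| = |B(M1)| * |B(M2)|.
|B(U(2,3))| = C(3,2) = 3.
|B(U(7,8))| = C(8,7) = 8.
Total bases = 3 * 8 = 24.

24


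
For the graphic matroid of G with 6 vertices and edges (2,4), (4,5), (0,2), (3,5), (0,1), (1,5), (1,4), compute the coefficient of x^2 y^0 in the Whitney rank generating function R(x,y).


R(x,y) = sum over A in 2^E of x^(r(E)-r(A)) * y^(|A|-r(A)).
G has 6 vertices, 7 edges. r(E) = 5.
Enumerate all 2^7 = 128 subsets.
Count subsets with r(E)-r(A)=2 and |A|-r(A)=0: 34.

34


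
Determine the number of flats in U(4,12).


Flats of U(4,12): every subset of size < 4 is a flat, plus E itself.
Count = C(12,0) + C(12,1) + C(12,2) + C(12,3) + 1
     = 1 + 12 + 66 + 220 + 1
     = 300.

300


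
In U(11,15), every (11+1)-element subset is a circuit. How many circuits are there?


In U(11,15), circuits are the (12)-element subsets.
Any set of 12 elements is dependent, and removing any one element gives
an independent set of size 11, so it is a minimal dependent set.
Number of circuits = C(15,12) = 455.

455


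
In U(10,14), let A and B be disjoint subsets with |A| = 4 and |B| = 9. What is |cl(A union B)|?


|A union B| = 4 + 9 = 13 (disjoint).
In U(10,14), cl(S) = S if |S| < 10, else cl(S) = E.
Since 13 >= 10, cl(A union B) = E.
|cl(A union B)| = 14.

14


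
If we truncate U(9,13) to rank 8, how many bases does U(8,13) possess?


Truncating U(9,13) to rank 8 gives U(8,13).
Bases of U(8,13) are all 8-element subsets of 13 elements.
Number of bases = (13 choose 8) = 1287.

1287


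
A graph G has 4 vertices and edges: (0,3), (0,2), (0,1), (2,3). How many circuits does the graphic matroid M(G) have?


A circuit in a graphic matroid = edge set of a simple cycle.
G has 4 vertices and 4 edges.
Enumerating all minimal edge subsets forming cycles...
Total circuits found: 1.

1


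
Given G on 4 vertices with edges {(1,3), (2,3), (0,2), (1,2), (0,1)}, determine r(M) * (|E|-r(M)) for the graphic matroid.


r(M) = |V| - c = 4 - 1 = 3.
nullity = |E| - r(M) = 5 - 3 = 2.
Product = 3 * 2 = 6.

6


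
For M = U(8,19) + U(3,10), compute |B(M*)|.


(M1+M2)* = M1* + M2*.
M1* = U(11,19), bases: C(19,11) = 75582.
M2* = U(7,10), bases: C(10,7) = 120.
|B(M*)| = 75582 * 120 = 9069840.

9069840


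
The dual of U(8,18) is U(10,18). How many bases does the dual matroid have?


The dual of U(r,n) is U(n-r, n) = U(10,18).
Bases of U(10,18) are all (10)-element subsets.
|B(M*)| = C(18,10) = 43758.

43758


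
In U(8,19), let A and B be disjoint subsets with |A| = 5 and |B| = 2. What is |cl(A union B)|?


|A union B| = 5 + 2 = 7 (disjoint).
In U(8,19), cl(S) = S if |S| < 8, else cl(S) = E.
Since 7 < 8, cl(A union B) = A union B.
|cl(A union B)| = 7.

7


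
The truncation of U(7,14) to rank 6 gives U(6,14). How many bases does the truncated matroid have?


Truncating U(7,14) to rank 6 gives U(6,14).
Bases of U(6,14) are all 6-element subsets of 14 elements.
Number of bases = C(14,6) = 3003.

3003


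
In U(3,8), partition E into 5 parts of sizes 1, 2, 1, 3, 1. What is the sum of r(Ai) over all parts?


r(Ai) = min(|Ai|, 3) for each part.
Sum = min(1,3) + min(2,3) + min(1,3) + min(3,3) + min(1,3)
    = 1 + 2 + 1 + 3 + 1
    = 8.

8


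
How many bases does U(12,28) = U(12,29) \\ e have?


Deleting e from U(12,29) gives U(12,28) since n > r.
Bases of U(12,28) = C(28,12) = 30421755.

30421755


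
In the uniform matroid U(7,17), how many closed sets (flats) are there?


Flats of U(7,17): every subset of size < 7 is a flat, plus E itself.
Count = C(17,0) + C(17,1) + C(17,2) + C(17,3) + C(17,4) + C(17,5) + C(17,6) + 1
     = 1 + 17 + 136 + 680 + 2380 + 6188 + 12376 + 1
     = 21779.

21779


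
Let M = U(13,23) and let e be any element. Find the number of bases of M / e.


Contracting e from U(13,23) gives U(12,22).
Bases of U(12,22) = C(22,12) = 646646.

646646


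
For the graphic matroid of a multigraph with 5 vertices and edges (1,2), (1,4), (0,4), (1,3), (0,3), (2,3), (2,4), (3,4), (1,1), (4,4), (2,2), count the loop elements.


In a graphic matroid, a loop is a self-loop edge (u,u) with rank 0.
Examining all 11 edges for self-loops...
Self-loops found: (1,1), (4,4), (2,2)
Number of loops = 3.

3


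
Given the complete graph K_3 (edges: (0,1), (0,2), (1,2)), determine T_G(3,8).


T(K_3; x,y) = x^2 + x + y.
T(3,8) = 9 + 3 + 8 = 20.

20


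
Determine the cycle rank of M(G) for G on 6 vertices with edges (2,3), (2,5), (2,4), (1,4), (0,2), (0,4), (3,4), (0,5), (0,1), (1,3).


Cycle rank (nullity) = |E| - r(M) = |E| - (|V| - c).
|E| = 10, |V| = 6, c = 1.
Nullity = 10 - (6 - 1) = 10 - 5 = 5.

5


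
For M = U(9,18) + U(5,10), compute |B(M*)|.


(M1+M2)* = M1* + M2*.
M1* = U(9,18), bases: C(18,9) = 48620.
M2* = U(5,10), bases: C(10,5) = 252.
|B(M*)| = 48620 * 252 = 12252240.

12252240


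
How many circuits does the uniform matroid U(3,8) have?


In U(3,8), circuits are the (4)-element subsets.
Any set of 4 elements is dependent, and removing any one element gives
an independent set of size 3, so it is a minimal dependent set.
Number of circuits = C(8,4) = 8! / (4! * 4!) = 70.

70


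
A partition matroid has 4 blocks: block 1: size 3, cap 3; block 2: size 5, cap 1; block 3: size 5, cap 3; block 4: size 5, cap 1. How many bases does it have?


A basis picks exactly ci elements from block i.
Number of bases = product of C(|Si|, ci).
= C(3,3) * C(5,1) * C(5,3) * C(5,1)
= 1 * 5 * 10 * 5
= 250.

250


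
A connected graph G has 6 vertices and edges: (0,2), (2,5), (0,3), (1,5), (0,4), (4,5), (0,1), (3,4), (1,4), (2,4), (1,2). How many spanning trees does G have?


By Kirchhoff's matrix tree theorem, the number of spanning trees equals
the determinant of any cofactor of the Laplacian matrix L.
G has 6 vertices and 11 edges.
Computing the (5 x 5) cofactor determinant gives 185.

185


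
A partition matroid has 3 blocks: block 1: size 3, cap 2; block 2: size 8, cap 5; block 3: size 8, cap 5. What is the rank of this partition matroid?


Rank of a partition matroid = sum of min(|Si|, ci) for each block.
= min(3,2) + min(8,5) + min(8,5)
= 2 + 5 + 5
= 12.

12


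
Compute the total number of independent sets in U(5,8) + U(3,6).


For a direct sum, |I(M1+M2)| = |I(M1)| * |I(M2)|.
|I(U(5,8))| = sum C(8,k) for k=0..5 = 219.
|I(U(3,6))| = sum C(6,k) for k=0..3 = 42.
Total = 219 * 42 = 9198.

9198


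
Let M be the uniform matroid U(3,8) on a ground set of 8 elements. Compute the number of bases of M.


Bases of U(3,8) are all 3-element subsets of the 8-element ground set.
Number of bases = C(8,3).
(8 choose 3) = 56.

56


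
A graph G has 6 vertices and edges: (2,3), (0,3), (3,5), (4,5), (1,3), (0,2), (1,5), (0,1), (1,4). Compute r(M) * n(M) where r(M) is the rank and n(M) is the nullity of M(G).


r(M) = |V| - c = 6 - 1 = 5.
nullity = |E| - r(M) = 9 - 5 = 4.
Product = 5 * 4 = 20.

20


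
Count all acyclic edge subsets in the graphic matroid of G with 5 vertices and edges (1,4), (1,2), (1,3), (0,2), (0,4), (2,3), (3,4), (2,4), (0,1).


An independent set in a graphic matroid is an acyclic edge subset.
G has 5 vertices and 9 edges.
Enumerate all 2^9 = 512 subsets, checking for acyclicity.
Total independent sets = 198.

198


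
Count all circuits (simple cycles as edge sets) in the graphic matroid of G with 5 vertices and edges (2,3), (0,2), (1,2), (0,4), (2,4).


A circuit in a graphic matroid = edge set of a simple cycle.
G has 5 vertices and 5 edges.
Enumerating all minimal edge subsets forming cycles...
Total circuits found: 1.

1


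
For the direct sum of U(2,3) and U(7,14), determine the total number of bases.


Bases of a direct sum M1 + M2: |B| = |B(M1)| * |B(M2)|.
|B(U(2,3))| = C(3,2) = 3.
|B(U(7,14))| = C(14,7) = 3432.
Total bases = 3 * 3432 = 10296.

10296


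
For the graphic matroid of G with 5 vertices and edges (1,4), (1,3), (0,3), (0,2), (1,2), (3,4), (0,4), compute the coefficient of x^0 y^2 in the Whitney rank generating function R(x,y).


R(x,y) = sum over A in 2^E of x^(r(E)-r(A)) * y^(|A|-r(A)).
G has 5 vertices, 7 edges. r(E) = 4.
Enumerate all 2^7 = 128 subsets.
Count subsets with r(E)-r(A)=0 and |A|-r(A)=2: 7.

7


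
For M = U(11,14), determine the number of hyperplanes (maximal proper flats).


Hyperplanes of U(11,14) are flats of rank 10.
In a uniform matroid, these are exactly the (10)-element subsets.
Count = (14 choose 10) = 1001.

1001


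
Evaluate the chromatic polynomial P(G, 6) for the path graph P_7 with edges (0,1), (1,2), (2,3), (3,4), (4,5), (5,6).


P(P_7, k) = k * (k-1)^(6).
P(6) = 6 * 5^6 = 6 * 15625 = 93750.

93750


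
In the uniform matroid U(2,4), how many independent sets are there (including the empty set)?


Independent sets of U(2,4) are all subsets of size <= 2.
Count = (4 choose 0) + (4 choose 1) + (4 choose 2)
     = 1 + 4 + 6
     = 11.

11


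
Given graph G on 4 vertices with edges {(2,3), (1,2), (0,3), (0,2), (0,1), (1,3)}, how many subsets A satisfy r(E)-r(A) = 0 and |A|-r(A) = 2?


R(x,y) = sum over A in 2^E of x^(r(E)-r(A)) * y^(|A|-r(A)).
G has 4 vertices, 6 edges. r(E) = 3.
Enumerate all 2^6 = 64 subsets.
Count subsets with r(E)-r(A)=0 and |A|-r(A)=2: 6.

6


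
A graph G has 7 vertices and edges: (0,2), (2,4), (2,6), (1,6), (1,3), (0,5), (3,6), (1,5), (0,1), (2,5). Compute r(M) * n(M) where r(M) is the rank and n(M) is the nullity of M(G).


r(M) = |V| - c = 7 - 1 = 6.
nullity = |E| - r(M) = 10 - 6 = 4.
Product = 6 * 4 = 24.

24


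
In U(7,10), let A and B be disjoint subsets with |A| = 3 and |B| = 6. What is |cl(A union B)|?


|A union B| = 3 + 6 = 9 (disjoint).
In U(7,10), cl(S) = S if |S| < 7, else cl(S) = E.
Since 9 >= 7, cl(A union B) = E.
|cl(A union B)| = 10.

10


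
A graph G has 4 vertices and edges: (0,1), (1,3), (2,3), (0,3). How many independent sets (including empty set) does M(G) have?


An independent set in a graphic matroid is an acyclic edge subset.
G has 4 vertices and 4 edges.
Enumerate all 2^4 = 16 subsets, checking for acyclicity.
Total independent sets = 14.

14


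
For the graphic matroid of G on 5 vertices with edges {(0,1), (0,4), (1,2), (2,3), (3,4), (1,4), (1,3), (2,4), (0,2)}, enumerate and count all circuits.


A circuit in a graphic matroid = edge set of a simple cycle.
G has 5 vertices and 9 edges.
Enumerating all minimal edge subsets forming cycles...
Total circuits found: 22.

22


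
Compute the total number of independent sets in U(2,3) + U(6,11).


For a direct sum, |I(M1+M2)| = |I(M1)| * |I(M2)|.
|I(U(2,3))| = sum C(3,k) for k=0..2 = 7.
|I(U(6,11))| = sum C(11,k) for k=0..6 = 1486.
Total = 7 * 1486 = 10402.

10402


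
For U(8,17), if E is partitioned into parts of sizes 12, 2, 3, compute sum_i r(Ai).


r(Ai) = min(|Ai|, 8) for each part.
Sum = min(12,8) + min(2,8) + min(3,8)
    = 8 + 2 + 3
    = 13.

13


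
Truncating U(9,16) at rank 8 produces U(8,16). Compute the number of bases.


Truncating U(9,16) to rank 8 gives U(8,16).
Bases of U(8,16) are all 8-element subsets of 16 elements.
Number of bases = C(16,8) = 12870.

12870


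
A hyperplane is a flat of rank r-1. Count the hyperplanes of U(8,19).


Hyperplanes of U(8,19) are flats of rank 7.
In a uniform matroid, these are exactly the (7)-element subsets.
Count = C(19,7) = 19! / (7! * 12!) = 50388.

50388


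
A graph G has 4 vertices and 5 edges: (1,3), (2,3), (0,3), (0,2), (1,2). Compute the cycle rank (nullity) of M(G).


Cycle rank (nullity) = |E| - r(M) = |E| - (|V| - c).
|E| = 5, |V| = 4, c = 1.
Nullity = 5 - (4 - 1) = 5 - 3 = 2.

2


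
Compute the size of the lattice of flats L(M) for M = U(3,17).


Flats of U(3,17): every subset of size < 3 is a flat, plus E itself.
Count = (17 choose 0) + (17 choose 1) + (17 choose 2) + 1
     = 1 + 17 + 136 + 1
     = 155.

155


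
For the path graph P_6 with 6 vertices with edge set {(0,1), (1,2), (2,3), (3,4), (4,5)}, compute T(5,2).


A path on 6 vertices is a tree with 5 edges.
T(x,y) = x^(5) for any tree.
T(5,2) = 5^5 = 3125.

3125


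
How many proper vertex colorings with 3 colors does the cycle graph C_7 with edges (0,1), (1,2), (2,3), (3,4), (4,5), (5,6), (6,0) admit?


P(C_7, k) = (k-1)^7 + (-1)^7*(k-1).
P(3) = (2)^7 - 2
= 128 - 2 = 126.

126


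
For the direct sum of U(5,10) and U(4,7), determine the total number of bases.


Bases of a direct sum M1 + M2: |B| = |B(M1)| * |B(M2)|.
|B(U(5,10))| = C(10,5) = 252.
|B(U(4,7))| = C(7,4) = 35.
Total bases = 252 * 35 = 8820.

8820


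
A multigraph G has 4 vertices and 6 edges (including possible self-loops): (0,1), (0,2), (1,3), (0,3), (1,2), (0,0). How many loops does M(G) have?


In a graphic matroid, a loop is a self-loop edge (u,u) with rank 0.
Examining all 6 edges for self-loops...
Self-loops found: (0,0)
Number of loops = 1.

1


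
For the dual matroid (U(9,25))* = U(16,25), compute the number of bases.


The dual of U(r,n) is U(n-r, n) = U(16,25).
Bases of U(16,25) are all (16)-element subsets.
|B(M*)| = (25 choose 16) = 2042975.

2042975


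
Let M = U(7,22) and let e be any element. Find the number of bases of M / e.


Contracting e from U(7,22) gives U(6,21).
Bases of U(6,21) = (21 choose 6) = 54264.

54264


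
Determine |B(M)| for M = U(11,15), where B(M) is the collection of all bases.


Bases of U(11,15) are all 11-element subsets of the 15-element ground set.
Number of bases = C(15,11).
C(15,11) = 15! / (11! * 4!) = 1365.

1365


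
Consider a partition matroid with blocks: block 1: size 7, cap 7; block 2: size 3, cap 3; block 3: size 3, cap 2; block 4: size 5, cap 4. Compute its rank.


Rank of a partition matroid = sum of min(|Si|, ci) for each block.
= min(7,7) + min(3,3) + min(3,2) + min(5,4)
= 7 + 3 + 2 + 4
= 16.

16


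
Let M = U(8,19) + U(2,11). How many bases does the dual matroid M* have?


(M1+M2)* = M1* + M2*.
M1* = U(11,19), bases: C(19,11) = 75582.
M2* = U(9,11), bases: C(11,9) = 55.
|B(M*)| = 75582 * 55 = 4157010.

4157010


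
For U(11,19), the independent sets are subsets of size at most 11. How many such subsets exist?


Independent sets of U(11,19) are all subsets of size <= 11.
Count = C(19,0) + C(19,1) + C(19,2) + C(19,3) + C(19,4) + C(19,5) + C(19,6) + C(19,7) + C(19,8) + C(19,9) + C(19,10) + C(19,11)
     = 1 + 19 + 171 + 969 + 3876 + 11628 + 27132 + 50388 + 75582 + 92378 + 92378 + 75582
     = 430104.

430104


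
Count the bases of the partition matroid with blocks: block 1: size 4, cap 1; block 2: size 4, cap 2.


A basis picks exactly ci elements from block i.
Number of bases = product of C(|Si|, ci).
= C(4,1) * C(4,2)
= 4 * 6
= 24.

24


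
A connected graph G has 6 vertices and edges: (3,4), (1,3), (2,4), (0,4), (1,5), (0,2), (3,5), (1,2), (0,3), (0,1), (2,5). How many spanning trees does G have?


By Kirchhoff's matrix tree theorem, the number of spanning trees equals
the determinant of any cofactor of the Laplacian matrix L.
G has 6 vertices and 11 edges.
Computing the (5 x 5) cofactor determinant gives 224.

224


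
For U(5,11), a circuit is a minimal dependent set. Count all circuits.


In U(5,11), circuits are the (6)-element subsets.
Any set of 6 elements is dependent, and removing any one element gives
an independent set of size 5, so it is a minimal dependent set.
Number of circuits = (11 choose 6) = 462.

462


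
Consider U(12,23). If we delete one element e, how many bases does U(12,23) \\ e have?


Deleting e from U(12,23) gives U(12,22) since n > r.
Bases of U(12,22) = C(22,12) = 646646.

646646


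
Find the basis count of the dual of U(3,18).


The dual of U(r,n) is U(n-r, n) = U(15,18).
Bases of U(15,18) are all (15)-element subsets.
|B(M*)| = C(18,15) = 816.

816


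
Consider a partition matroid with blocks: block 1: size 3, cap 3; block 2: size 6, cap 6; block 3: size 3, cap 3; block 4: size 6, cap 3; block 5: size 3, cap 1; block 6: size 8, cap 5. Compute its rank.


Rank of a partition matroid = sum of min(|Si|, ci) for each block.
= min(3,3) + min(6,6) + min(3,3) + min(6,3) + min(3,1) + min(8,5)
= 3 + 6 + 3 + 3 + 1 + 5
= 21.

21


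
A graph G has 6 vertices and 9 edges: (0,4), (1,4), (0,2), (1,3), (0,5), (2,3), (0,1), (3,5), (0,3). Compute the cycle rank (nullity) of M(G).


Cycle rank (nullity) = |E| - r(M) = |E| - (|V| - c).
|E| = 9, |V| = 6, c = 1.
Nullity = 9 - (6 - 1) = 9 - 5 = 4.

4


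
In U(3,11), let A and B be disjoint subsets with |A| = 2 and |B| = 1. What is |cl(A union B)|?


|A union B| = 2 + 1 = 3 (disjoint).
In U(3,11), cl(S) = S if |S| < 3, else cl(S) = E.
Since 3 >= 3, cl(A union B) = E.
|cl(A union B)| = 11.

11


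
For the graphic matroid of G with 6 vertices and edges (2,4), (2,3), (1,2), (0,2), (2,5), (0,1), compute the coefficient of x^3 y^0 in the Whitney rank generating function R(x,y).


R(x,y) = sum over A in 2^E of x^(r(E)-r(A)) * y^(|A|-r(A)).
G has 6 vertices, 6 edges. r(E) = 5.
Enumerate all 2^6 = 64 subsets.
Count subsets with r(E)-r(A)=3 and |A|-r(A)=0: 15.

15


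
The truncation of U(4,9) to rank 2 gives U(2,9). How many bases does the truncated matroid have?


Truncating U(4,9) to rank 2 gives U(2,9).
Bases of U(2,9) are all 2-element subsets of 9 elements.
Number of bases = C(9,2) = 9! / (2! * 7!) = 36.

36


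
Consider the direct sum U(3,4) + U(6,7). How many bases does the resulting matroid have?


Bases of a direct sum M1 + M2: |B| = |B(M1)| * |B(M2)|.
|B(U(3,4))| = C(4,3) = 4.
|B(U(6,7))| = C(7,6) = 7.
Total bases = 4 * 7 = 28.

28


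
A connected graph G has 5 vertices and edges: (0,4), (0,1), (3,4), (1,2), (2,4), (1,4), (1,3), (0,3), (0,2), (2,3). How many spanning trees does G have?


By Kirchhoff's matrix tree theorem, the number of spanning trees equals
the determinant of any cofactor of the Laplacian matrix L.
G has 5 vertices and 10 edges.
Computing the (4 x 4) cofactor determinant gives 125.

125


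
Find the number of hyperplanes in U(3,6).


Hyperplanes of U(3,6) are flats of rank 2.
In a uniform matroid, these are exactly the (2)-element subsets.
Count = C(6,2) = 6! / (2! * 4!) = 15.

15


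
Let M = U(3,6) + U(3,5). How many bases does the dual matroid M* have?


(M1+M2)* = M1* + M2*.
M1* = U(3,6), bases: C(6,3) = 20.
M2* = U(2,5), bases: C(5,2) = 10.
|B(M*)| = 20 * 10 = 200.

200


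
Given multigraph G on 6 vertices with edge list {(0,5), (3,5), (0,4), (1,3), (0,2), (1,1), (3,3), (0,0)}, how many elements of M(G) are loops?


In a graphic matroid, a loop is a self-loop edge (u,u) with rank 0.
Examining all 8 edges for self-loops...
Self-loops found: (1,1), (3,3), (0,0)
Number of loops = 3.

3


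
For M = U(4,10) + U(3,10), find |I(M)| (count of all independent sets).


For a direct sum, |I(M1+M2)| = |I(M1)| * |I(M2)|.
|I(U(4,10))| = sum C(10,k) for k=0..4 = 386.
|I(U(3,10))| = sum C(10,k) for k=0..3 = 176.
Total = 386 * 176 = 67936.

67936


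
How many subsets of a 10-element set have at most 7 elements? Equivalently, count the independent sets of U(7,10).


Independent sets of U(7,10) are all subsets of size <= 7.
Count = C(10,0) + C(10,1) + C(10,2) + C(10,3) + C(10,4) + C(10,5) + C(10,6) + C(10,7)
     = 1 + 10 + 45 + 120 + 210 + 252 + 210 + 120
     = 968.

968


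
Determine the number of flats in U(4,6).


Flats of U(4,6): every subset of size < 4 is a flat, plus E itself.
Count = (6 choose 0) + (6 choose 1) + (6 choose 2) + (6 choose 3) + 1
     = 1 + 6 + 15 + 20 + 1
     = 43.

43


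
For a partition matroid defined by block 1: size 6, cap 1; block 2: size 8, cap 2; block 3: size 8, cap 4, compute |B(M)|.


A basis picks exactly ci elements from block i.
Number of bases = product of C(|Si|, ci).
= C(6,1) * C(8,2) * C(8,4)
= 6 * 28 * 70
= 11760.

11760


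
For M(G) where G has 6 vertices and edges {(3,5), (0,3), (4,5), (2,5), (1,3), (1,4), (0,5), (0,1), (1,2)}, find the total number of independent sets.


An independent set in a graphic matroid is an acyclic edge subset.
G has 6 vertices and 9 edges.
Enumerate all 2^9 = 512 subsets, checking for acyclicity.
Total independent sets = 300.

300


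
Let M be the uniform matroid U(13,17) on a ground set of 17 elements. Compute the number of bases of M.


Bases of U(13,17) are all 13-element subsets of the 17-element ground set.
Number of bases = C(17,13).
(17 choose 13) = 2380.

2380


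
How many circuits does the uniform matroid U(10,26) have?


In U(10,26), circuits are the (11)-element subsets.
Any set of 11 elements is dependent, and removing any one element gives
an independent set of size 10, so it is a minimal dependent set.
Number of circuits = C(26,11) = 7726160.

7726160


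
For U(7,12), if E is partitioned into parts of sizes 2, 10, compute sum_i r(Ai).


r(Ai) = min(|Ai|, 7) for each part.
Sum = min(2,7) + min(10,7)
    = 2 + 7
    = 9.

9


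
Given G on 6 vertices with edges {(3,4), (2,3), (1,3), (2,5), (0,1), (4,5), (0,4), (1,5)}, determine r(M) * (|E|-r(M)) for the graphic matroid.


r(M) = |V| - c = 6 - 1 = 5.
nullity = |E| - r(M) = 8 - 5 = 3.
Product = 5 * 3 = 15.

15


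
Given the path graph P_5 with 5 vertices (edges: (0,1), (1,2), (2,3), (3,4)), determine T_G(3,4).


A path on 5 vertices is a tree with 4 edges.
T(x,y) = x^(4) for any tree.
T(3,4) = 3^4 = 81.

81


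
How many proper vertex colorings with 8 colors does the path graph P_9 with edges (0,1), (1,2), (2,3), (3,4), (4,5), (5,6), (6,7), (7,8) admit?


P(P_9, k) = k * (k-1)^(8).
P(8) = 8 * 7^8 = 8 * 5764801 = 46118408.

46118408


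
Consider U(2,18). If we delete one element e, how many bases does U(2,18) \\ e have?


Deleting e from U(2,18) gives U(2,17) since n > r.
Bases of U(2,17) = C(17,2) = 17! / (2! * 15!) = 136.

136


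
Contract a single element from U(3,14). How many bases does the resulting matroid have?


Contracting e from U(3,14) gives U(2,13).
Bases of U(2,13) = (13 choose 2) = 78.

78


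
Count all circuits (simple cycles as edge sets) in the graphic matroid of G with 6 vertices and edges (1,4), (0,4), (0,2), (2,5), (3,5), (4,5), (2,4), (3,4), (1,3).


A circuit in a graphic matroid = edge set of a simple cycle.
G has 6 vertices and 9 edges.
Enumerating all minimal edge subsets forming cycles...
Total circuits found: 10.

10


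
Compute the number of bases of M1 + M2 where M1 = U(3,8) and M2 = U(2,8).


Bases of a direct sum M1 + M2: |B| = |B(M1)| * |B(M2)|.
|B(U(3,8))| = C(8,3) = 56.
|B(U(2,8))| = C(8,2) = 28.
Total bases = 56 * 28 = 1568.

1568


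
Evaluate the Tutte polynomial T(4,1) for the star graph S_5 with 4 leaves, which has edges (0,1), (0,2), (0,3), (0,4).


A star on 5 vertices is a tree with 4 edges.
T(x,y) = x^(4) for any tree.
T(4,1) = 4^4 = 256.

256


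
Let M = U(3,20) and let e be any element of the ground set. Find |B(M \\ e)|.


Deleting e from U(3,20) gives U(3,19) since n > r.
Bases of U(3,19) = (19 choose 3) = 969.

969


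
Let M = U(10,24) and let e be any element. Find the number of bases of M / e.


Contracting e from U(10,24) gives U(9,23).
Bases of U(9,23) = C(23,9) = 817190.

817190


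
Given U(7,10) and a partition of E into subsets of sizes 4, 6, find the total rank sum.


r(Ai) = min(|Ai|, 7) for each part.
Sum = min(4,7) + min(6,7)
    = 4 + 6
    = 10.

10


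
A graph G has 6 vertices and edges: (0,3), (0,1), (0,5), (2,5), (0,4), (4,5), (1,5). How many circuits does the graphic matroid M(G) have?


A circuit in a graphic matroid = edge set of a simple cycle.
G has 6 vertices and 7 edges.
Enumerating all minimal edge subsets forming cycles...
Total circuits found: 3.

3


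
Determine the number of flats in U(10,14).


Flats of U(10,14): every subset of size < 10 is a flat, plus E itself.
Count = (14 choose 0) + (14 choose 1) + (14 choose 2) + (14 choose 3) + (14 choose 4) + (14 choose 5) + (14 choose 6) + (14 choose 7) + (14 choose 8) + (14 choose 9) + 1
     = 1 + 14 + 91 + 364 + 1001 + 2002 + 3003 + 3432 + 3003 + 2002 + 1
     = 14914.

14914


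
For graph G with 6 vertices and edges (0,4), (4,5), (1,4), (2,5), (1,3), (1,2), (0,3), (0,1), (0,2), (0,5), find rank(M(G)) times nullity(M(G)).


r(M) = |V| - c = 6 - 1 = 5.
nullity = |E| - r(M) = 10 - 5 = 5.
Product = 5 * 5 = 25.

25


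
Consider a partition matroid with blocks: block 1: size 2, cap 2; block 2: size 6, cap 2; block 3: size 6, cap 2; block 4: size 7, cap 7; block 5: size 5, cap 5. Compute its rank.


Rank of a partition matroid = sum of min(|Si|, ci) for each block.
= min(2,2) + min(6,2) + min(6,2) + min(7,7) + min(5,5)
= 2 + 2 + 2 + 7 + 5
= 18.

18


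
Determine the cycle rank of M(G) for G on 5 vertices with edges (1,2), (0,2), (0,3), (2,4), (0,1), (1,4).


Cycle rank (nullity) = |E| - r(M) = |E| - (|V| - c).
|E| = 6, |V| = 5, c = 1.
Nullity = 6 - (5 - 1) = 6 - 4 = 2.

2


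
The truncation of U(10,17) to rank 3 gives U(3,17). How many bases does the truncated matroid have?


Truncating U(10,17) to rank 3 gives U(3,17).
Bases of U(3,17) are all 3-element subsets of 17 elements.
Number of bases = C(17,3) = (17 * 16 * 15) / (1 * 2 * 3) = 680.

680


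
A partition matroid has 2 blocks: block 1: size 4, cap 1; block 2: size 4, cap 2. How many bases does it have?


A basis picks exactly ci elements from block i.
Number of bases = product of C(|Si|, ci).
= C(4,1) * C(4,2)
= 4 * 6
= 24.

24


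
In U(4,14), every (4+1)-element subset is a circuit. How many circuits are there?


In U(4,14), circuits are the (5)-element subsets.
Any set of 5 elements is dependent, and removing any one element gives
an independent set of size 4, so it is a minimal dependent set.
Number of circuits = C(14,5) = 14! / (5! * 9!) = 2002.

2002


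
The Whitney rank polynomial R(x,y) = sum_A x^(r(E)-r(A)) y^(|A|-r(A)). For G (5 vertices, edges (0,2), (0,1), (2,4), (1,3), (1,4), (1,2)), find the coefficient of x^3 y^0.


R(x,y) = sum over A in 2^E of x^(r(E)-r(A)) * y^(|A|-r(A)).
G has 5 vertices, 6 edges. r(E) = 4.
Enumerate all 2^6 = 64 subsets.
Count subsets with r(E)-r(A)=3 and |A|-r(A)=0: 6.

6


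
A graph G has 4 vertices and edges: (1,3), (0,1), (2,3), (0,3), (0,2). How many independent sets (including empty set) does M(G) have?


An independent set in a graphic matroid is an acyclic edge subset.
G has 4 vertices and 5 edges.
Enumerate all 2^5 = 32 subsets, checking for acyclicity.
Total independent sets = 24.

24


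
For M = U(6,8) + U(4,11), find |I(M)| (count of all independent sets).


For a direct sum, |I(M1+M2)| = |I(M1)| * |I(M2)|.
|I(U(6,8))| = sum C(8,k) for k=0..6 = 247.
|I(U(4,11))| = sum C(11,k) for k=0..4 = 562.
Total = 247 * 562 = 138814.

138814
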